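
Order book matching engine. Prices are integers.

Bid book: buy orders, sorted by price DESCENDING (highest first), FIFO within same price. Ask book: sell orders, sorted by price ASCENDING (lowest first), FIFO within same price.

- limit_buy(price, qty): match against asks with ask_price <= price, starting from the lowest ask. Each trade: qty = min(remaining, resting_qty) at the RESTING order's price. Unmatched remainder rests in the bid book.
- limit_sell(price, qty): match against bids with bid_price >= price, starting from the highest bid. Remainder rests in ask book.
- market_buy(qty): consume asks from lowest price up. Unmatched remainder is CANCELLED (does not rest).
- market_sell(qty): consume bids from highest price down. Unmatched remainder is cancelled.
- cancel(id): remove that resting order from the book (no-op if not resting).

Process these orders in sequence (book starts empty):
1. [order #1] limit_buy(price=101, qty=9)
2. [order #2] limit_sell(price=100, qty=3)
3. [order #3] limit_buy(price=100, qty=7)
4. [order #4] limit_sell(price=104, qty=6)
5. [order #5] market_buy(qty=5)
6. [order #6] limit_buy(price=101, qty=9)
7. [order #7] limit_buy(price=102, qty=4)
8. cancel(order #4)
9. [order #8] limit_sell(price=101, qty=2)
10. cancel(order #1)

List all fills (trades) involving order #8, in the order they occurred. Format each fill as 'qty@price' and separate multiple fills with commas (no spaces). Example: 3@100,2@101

Answer: 2@102

Derivation:
After op 1 [order #1] limit_buy(price=101, qty=9): fills=none; bids=[#1:9@101] asks=[-]
After op 2 [order #2] limit_sell(price=100, qty=3): fills=#1x#2:3@101; bids=[#1:6@101] asks=[-]
After op 3 [order #3] limit_buy(price=100, qty=7): fills=none; bids=[#1:6@101 #3:7@100] asks=[-]
After op 4 [order #4] limit_sell(price=104, qty=6): fills=none; bids=[#1:6@101 #3:7@100] asks=[#4:6@104]
After op 5 [order #5] market_buy(qty=5): fills=#5x#4:5@104; bids=[#1:6@101 #3:7@100] asks=[#4:1@104]
After op 6 [order #6] limit_buy(price=101, qty=9): fills=none; bids=[#1:6@101 #6:9@101 #3:7@100] asks=[#4:1@104]
After op 7 [order #7] limit_buy(price=102, qty=4): fills=none; bids=[#7:4@102 #1:6@101 #6:9@101 #3:7@100] asks=[#4:1@104]
After op 8 cancel(order #4): fills=none; bids=[#7:4@102 #1:6@101 #6:9@101 #3:7@100] asks=[-]
After op 9 [order #8] limit_sell(price=101, qty=2): fills=#7x#8:2@102; bids=[#7:2@102 #1:6@101 #6:9@101 #3:7@100] asks=[-]
After op 10 cancel(order #1): fills=none; bids=[#7:2@102 #6:9@101 #3:7@100] asks=[-]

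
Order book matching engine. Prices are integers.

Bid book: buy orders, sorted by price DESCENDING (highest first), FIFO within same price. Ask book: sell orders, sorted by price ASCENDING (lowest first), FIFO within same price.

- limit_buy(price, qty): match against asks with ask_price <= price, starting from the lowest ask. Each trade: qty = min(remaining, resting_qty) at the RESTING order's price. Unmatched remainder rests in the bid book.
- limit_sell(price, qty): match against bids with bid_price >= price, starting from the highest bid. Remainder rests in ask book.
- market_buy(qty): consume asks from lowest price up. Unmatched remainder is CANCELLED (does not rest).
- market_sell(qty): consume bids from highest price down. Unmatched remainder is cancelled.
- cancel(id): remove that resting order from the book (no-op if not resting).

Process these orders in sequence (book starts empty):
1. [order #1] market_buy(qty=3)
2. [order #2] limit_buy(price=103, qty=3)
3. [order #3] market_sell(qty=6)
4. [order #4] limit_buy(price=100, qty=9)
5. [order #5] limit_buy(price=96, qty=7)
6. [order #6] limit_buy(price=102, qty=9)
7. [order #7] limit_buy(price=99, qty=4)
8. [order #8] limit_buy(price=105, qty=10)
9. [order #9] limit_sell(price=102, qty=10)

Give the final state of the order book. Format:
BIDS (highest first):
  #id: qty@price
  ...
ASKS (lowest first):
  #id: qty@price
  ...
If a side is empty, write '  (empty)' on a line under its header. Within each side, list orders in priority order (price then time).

After op 1 [order #1] market_buy(qty=3): fills=none; bids=[-] asks=[-]
After op 2 [order #2] limit_buy(price=103, qty=3): fills=none; bids=[#2:3@103] asks=[-]
After op 3 [order #3] market_sell(qty=6): fills=#2x#3:3@103; bids=[-] asks=[-]
After op 4 [order #4] limit_buy(price=100, qty=9): fills=none; bids=[#4:9@100] asks=[-]
After op 5 [order #5] limit_buy(price=96, qty=7): fills=none; bids=[#4:9@100 #5:7@96] asks=[-]
After op 6 [order #6] limit_buy(price=102, qty=9): fills=none; bids=[#6:9@102 #4:9@100 #5:7@96] asks=[-]
After op 7 [order #7] limit_buy(price=99, qty=4): fills=none; bids=[#6:9@102 #4:9@100 #7:4@99 #5:7@96] asks=[-]
After op 8 [order #8] limit_buy(price=105, qty=10): fills=none; bids=[#8:10@105 #6:9@102 #4:9@100 #7:4@99 #5:7@96] asks=[-]
After op 9 [order #9] limit_sell(price=102, qty=10): fills=#8x#9:10@105; bids=[#6:9@102 #4:9@100 #7:4@99 #5:7@96] asks=[-]

Answer: BIDS (highest first):
  #6: 9@102
  #4: 9@100
  #7: 4@99
  #5: 7@96
ASKS (lowest first):
  (empty)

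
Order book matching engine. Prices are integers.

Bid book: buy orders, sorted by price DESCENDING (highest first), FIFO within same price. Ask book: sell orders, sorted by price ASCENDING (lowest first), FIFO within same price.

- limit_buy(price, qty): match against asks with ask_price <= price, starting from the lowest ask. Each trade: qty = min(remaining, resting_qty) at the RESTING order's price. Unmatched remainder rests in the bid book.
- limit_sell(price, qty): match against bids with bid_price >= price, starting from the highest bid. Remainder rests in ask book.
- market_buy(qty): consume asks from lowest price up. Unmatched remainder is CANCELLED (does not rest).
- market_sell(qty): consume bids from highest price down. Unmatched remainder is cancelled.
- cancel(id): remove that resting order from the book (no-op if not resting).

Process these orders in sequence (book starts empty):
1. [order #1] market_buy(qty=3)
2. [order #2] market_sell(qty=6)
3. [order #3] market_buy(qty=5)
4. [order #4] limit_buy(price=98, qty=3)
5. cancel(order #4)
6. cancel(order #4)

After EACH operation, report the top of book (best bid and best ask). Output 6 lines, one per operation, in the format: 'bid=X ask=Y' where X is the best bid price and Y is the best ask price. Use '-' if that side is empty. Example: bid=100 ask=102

Answer: bid=- ask=-
bid=- ask=-
bid=- ask=-
bid=98 ask=-
bid=- ask=-
bid=- ask=-

Derivation:
After op 1 [order #1] market_buy(qty=3): fills=none; bids=[-] asks=[-]
After op 2 [order #2] market_sell(qty=6): fills=none; bids=[-] asks=[-]
After op 3 [order #3] market_buy(qty=5): fills=none; bids=[-] asks=[-]
After op 4 [order #4] limit_buy(price=98, qty=3): fills=none; bids=[#4:3@98] asks=[-]
After op 5 cancel(order #4): fills=none; bids=[-] asks=[-]
After op 6 cancel(order #4): fills=none; bids=[-] asks=[-]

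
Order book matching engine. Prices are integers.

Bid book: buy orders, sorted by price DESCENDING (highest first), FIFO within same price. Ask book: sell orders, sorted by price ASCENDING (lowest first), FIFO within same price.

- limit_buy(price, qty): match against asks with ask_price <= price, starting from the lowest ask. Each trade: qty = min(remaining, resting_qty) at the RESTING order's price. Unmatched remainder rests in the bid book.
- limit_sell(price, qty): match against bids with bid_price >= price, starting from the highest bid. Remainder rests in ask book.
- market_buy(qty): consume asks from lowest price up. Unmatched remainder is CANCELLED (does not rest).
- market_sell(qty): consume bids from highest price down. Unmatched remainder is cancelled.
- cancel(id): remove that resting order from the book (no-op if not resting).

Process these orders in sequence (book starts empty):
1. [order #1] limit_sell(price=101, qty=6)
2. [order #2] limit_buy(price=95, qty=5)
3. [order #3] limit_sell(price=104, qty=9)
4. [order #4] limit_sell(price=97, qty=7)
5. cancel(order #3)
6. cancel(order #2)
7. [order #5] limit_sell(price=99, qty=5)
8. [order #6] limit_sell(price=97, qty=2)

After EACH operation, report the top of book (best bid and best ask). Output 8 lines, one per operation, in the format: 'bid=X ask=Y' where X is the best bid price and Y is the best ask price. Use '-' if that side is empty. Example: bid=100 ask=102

After op 1 [order #1] limit_sell(price=101, qty=6): fills=none; bids=[-] asks=[#1:6@101]
After op 2 [order #2] limit_buy(price=95, qty=5): fills=none; bids=[#2:5@95] asks=[#1:6@101]
After op 3 [order #3] limit_sell(price=104, qty=9): fills=none; bids=[#2:5@95] asks=[#1:6@101 #3:9@104]
After op 4 [order #4] limit_sell(price=97, qty=7): fills=none; bids=[#2:5@95] asks=[#4:7@97 #1:6@101 #3:9@104]
After op 5 cancel(order #3): fills=none; bids=[#2:5@95] asks=[#4:7@97 #1:6@101]
After op 6 cancel(order #2): fills=none; bids=[-] asks=[#4:7@97 #1:6@101]
After op 7 [order #5] limit_sell(price=99, qty=5): fills=none; bids=[-] asks=[#4:7@97 #5:5@99 #1:6@101]
After op 8 [order #6] limit_sell(price=97, qty=2): fills=none; bids=[-] asks=[#4:7@97 #6:2@97 #5:5@99 #1:6@101]

Answer: bid=- ask=101
bid=95 ask=101
bid=95 ask=101
bid=95 ask=97
bid=95 ask=97
bid=- ask=97
bid=- ask=97
bid=- ask=97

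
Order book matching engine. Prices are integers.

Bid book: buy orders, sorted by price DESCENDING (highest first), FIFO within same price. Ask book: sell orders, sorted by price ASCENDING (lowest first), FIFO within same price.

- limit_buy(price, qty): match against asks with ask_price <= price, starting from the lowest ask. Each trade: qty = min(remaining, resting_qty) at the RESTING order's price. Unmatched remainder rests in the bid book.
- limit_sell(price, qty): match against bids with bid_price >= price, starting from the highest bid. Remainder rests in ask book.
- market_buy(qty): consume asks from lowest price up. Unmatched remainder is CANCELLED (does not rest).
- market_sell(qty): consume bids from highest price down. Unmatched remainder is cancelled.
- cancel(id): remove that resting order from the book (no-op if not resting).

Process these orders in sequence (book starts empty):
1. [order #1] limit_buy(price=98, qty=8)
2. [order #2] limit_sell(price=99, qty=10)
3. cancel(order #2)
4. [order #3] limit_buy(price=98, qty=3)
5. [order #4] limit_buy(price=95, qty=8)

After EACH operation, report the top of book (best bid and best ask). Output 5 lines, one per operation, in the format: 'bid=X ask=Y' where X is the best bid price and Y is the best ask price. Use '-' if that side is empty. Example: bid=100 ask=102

After op 1 [order #1] limit_buy(price=98, qty=8): fills=none; bids=[#1:8@98] asks=[-]
After op 2 [order #2] limit_sell(price=99, qty=10): fills=none; bids=[#1:8@98] asks=[#2:10@99]
After op 3 cancel(order #2): fills=none; bids=[#1:8@98] asks=[-]
After op 4 [order #3] limit_buy(price=98, qty=3): fills=none; bids=[#1:8@98 #3:3@98] asks=[-]
After op 5 [order #4] limit_buy(price=95, qty=8): fills=none; bids=[#1:8@98 #3:3@98 #4:8@95] asks=[-]

Answer: bid=98 ask=-
bid=98 ask=99
bid=98 ask=-
bid=98 ask=-
bid=98 ask=-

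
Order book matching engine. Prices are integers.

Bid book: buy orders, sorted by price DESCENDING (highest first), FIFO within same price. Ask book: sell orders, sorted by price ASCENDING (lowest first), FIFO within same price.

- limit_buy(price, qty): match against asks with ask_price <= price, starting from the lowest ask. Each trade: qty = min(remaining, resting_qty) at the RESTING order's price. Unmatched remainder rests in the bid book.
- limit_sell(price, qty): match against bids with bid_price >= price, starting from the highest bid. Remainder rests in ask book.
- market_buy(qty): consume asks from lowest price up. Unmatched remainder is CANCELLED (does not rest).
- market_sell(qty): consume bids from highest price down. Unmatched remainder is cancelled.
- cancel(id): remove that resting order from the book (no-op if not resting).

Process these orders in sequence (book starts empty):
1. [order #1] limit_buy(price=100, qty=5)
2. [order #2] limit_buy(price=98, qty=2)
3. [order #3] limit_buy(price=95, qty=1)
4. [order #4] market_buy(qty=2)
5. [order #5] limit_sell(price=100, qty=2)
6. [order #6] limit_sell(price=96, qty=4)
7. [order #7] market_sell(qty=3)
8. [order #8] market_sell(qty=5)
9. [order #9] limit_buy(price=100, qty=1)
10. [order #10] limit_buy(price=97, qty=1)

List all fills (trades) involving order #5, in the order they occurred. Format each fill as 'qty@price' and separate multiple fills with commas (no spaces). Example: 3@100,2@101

Answer: 2@100

Derivation:
After op 1 [order #1] limit_buy(price=100, qty=5): fills=none; bids=[#1:5@100] asks=[-]
After op 2 [order #2] limit_buy(price=98, qty=2): fills=none; bids=[#1:5@100 #2:2@98] asks=[-]
After op 3 [order #3] limit_buy(price=95, qty=1): fills=none; bids=[#1:5@100 #2:2@98 #3:1@95] asks=[-]
After op 4 [order #4] market_buy(qty=2): fills=none; bids=[#1:5@100 #2:2@98 #3:1@95] asks=[-]
After op 5 [order #5] limit_sell(price=100, qty=2): fills=#1x#5:2@100; bids=[#1:3@100 #2:2@98 #3:1@95] asks=[-]
After op 6 [order #6] limit_sell(price=96, qty=4): fills=#1x#6:3@100 #2x#6:1@98; bids=[#2:1@98 #3:1@95] asks=[-]
After op 7 [order #7] market_sell(qty=3): fills=#2x#7:1@98 #3x#7:1@95; bids=[-] asks=[-]
After op 8 [order #8] market_sell(qty=5): fills=none; bids=[-] asks=[-]
After op 9 [order #9] limit_buy(price=100, qty=1): fills=none; bids=[#9:1@100] asks=[-]
After op 10 [order #10] limit_buy(price=97, qty=1): fills=none; bids=[#9:1@100 #10:1@97] asks=[-]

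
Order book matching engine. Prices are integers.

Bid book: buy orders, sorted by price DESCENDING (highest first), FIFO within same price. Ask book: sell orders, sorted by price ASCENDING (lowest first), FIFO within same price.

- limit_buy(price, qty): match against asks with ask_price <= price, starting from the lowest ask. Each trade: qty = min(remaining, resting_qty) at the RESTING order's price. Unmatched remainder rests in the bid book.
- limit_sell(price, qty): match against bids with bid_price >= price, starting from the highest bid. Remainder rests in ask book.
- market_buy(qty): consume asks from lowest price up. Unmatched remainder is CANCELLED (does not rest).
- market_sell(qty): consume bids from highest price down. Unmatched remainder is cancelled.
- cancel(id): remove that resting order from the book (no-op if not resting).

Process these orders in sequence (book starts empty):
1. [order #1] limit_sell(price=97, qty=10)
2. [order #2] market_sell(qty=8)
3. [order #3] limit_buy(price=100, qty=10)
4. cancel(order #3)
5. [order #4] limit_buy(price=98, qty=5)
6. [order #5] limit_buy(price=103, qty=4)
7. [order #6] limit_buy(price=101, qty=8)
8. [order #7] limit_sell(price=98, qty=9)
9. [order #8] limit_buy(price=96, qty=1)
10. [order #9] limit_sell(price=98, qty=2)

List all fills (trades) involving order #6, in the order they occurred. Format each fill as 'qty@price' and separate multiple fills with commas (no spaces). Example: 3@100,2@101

Answer: 5@101,2@101

Derivation:
After op 1 [order #1] limit_sell(price=97, qty=10): fills=none; bids=[-] asks=[#1:10@97]
After op 2 [order #2] market_sell(qty=8): fills=none; bids=[-] asks=[#1:10@97]
After op 3 [order #3] limit_buy(price=100, qty=10): fills=#3x#1:10@97; bids=[-] asks=[-]
After op 4 cancel(order #3): fills=none; bids=[-] asks=[-]
After op 5 [order #4] limit_buy(price=98, qty=5): fills=none; bids=[#4:5@98] asks=[-]
After op 6 [order #5] limit_buy(price=103, qty=4): fills=none; bids=[#5:4@103 #4:5@98] asks=[-]
After op 7 [order #6] limit_buy(price=101, qty=8): fills=none; bids=[#5:4@103 #6:8@101 #4:5@98] asks=[-]
After op 8 [order #7] limit_sell(price=98, qty=9): fills=#5x#7:4@103 #6x#7:5@101; bids=[#6:3@101 #4:5@98] asks=[-]
After op 9 [order #8] limit_buy(price=96, qty=1): fills=none; bids=[#6:3@101 #4:5@98 #8:1@96] asks=[-]
After op 10 [order #9] limit_sell(price=98, qty=2): fills=#6x#9:2@101; bids=[#6:1@101 #4:5@98 #8:1@96] asks=[-]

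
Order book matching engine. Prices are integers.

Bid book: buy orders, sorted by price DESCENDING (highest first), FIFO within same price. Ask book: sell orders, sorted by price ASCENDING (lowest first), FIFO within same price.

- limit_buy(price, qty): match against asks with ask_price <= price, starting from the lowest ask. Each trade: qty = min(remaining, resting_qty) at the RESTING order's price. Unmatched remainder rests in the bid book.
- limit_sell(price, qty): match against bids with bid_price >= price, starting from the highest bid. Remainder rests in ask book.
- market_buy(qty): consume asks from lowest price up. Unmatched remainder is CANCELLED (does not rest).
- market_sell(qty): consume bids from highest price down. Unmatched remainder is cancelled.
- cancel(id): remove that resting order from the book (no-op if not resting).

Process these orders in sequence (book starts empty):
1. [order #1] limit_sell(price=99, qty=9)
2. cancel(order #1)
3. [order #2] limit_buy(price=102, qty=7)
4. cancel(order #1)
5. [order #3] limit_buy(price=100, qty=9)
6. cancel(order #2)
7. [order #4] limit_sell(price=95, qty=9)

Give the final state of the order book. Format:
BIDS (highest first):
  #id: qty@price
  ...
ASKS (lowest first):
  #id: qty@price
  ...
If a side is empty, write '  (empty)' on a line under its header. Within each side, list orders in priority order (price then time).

After op 1 [order #1] limit_sell(price=99, qty=9): fills=none; bids=[-] asks=[#1:9@99]
After op 2 cancel(order #1): fills=none; bids=[-] asks=[-]
After op 3 [order #2] limit_buy(price=102, qty=7): fills=none; bids=[#2:7@102] asks=[-]
After op 4 cancel(order #1): fills=none; bids=[#2:7@102] asks=[-]
After op 5 [order #3] limit_buy(price=100, qty=9): fills=none; bids=[#2:7@102 #3:9@100] asks=[-]
After op 6 cancel(order #2): fills=none; bids=[#3:9@100] asks=[-]
After op 7 [order #4] limit_sell(price=95, qty=9): fills=#3x#4:9@100; bids=[-] asks=[-]

Answer: BIDS (highest first):
  (empty)
ASKS (lowest first):
  (empty)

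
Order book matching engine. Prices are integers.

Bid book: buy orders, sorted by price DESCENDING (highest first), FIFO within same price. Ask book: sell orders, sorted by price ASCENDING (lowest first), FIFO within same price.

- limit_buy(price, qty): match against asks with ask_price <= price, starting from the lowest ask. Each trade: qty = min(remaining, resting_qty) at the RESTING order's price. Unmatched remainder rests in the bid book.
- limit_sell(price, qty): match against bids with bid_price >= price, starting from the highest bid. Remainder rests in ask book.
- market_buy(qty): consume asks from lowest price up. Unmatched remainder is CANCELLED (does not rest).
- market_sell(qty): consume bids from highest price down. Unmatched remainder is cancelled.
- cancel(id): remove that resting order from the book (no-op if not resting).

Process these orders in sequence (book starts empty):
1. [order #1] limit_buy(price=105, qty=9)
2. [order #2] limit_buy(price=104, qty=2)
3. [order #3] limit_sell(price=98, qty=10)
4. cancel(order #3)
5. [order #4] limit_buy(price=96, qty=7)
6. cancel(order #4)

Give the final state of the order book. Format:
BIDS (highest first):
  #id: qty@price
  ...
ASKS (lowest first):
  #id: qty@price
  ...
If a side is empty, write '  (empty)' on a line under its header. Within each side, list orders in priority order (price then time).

After op 1 [order #1] limit_buy(price=105, qty=9): fills=none; bids=[#1:9@105] asks=[-]
After op 2 [order #2] limit_buy(price=104, qty=2): fills=none; bids=[#1:9@105 #2:2@104] asks=[-]
After op 3 [order #3] limit_sell(price=98, qty=10): fills=#1x#3:9@105 #2x#3:1@104; bids=[#2:1@104] asks=[-]
After op 4 cancel(order #3): fills=none; bids=[#2:1@104] asks=[-]
After op 5 [order #4] limit_buy(price=96, qty=7): fills=none; bids=[#2:1@104 #4:7@96] asks=[-]
After op 6 cancel(order #4): fills=none; bids=[#2:1@104] asks=[-]

Answer: BIDS (highest first):
  #2: 1@104
ASKS (lowest first):
  (empty)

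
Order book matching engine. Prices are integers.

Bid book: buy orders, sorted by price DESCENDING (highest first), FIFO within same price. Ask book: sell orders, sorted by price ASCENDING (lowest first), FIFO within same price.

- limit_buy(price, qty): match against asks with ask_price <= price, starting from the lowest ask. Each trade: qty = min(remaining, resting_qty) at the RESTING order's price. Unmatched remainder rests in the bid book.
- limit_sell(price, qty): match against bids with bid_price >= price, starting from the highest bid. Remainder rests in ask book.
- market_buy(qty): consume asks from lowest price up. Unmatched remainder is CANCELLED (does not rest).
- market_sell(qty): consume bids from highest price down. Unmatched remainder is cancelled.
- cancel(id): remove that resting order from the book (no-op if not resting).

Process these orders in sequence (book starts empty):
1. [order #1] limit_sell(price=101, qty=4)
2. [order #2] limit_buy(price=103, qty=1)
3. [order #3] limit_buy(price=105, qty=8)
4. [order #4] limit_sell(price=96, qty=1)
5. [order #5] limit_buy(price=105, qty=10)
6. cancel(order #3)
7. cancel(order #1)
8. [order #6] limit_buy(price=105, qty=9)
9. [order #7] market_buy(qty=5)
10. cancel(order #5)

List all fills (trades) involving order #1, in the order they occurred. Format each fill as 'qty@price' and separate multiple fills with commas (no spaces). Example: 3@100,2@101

After op 1 [order #1] limit_sell(price=101, qty=4): fills=none; bids=[-] asks=[#1:4@101]
After op 2 [order #2] limit_buy(price=103, qty=1): fills=#2x#1:1@101; bids=[-] asks=[#1:3@101]
After op 3 [order #3] limit_buy(price=105, qty=8): fills=#3x#1:3@101; bids=[#3:5@105] asks=[-]
After op 4 [order #4] limit_sell(price=96, qty=1): fills=#3x#4:1@105; bids=[#3:4@105] asks=[-]
After op 5 [order #5] limit_buy(price=105, qty=10): fills=none; bids=[#3:4@105 #5:10@105] asks=[-]
After op 6 cancel(order #3): fills=none; bids=[#5:10@105] asks=[-]
After op 7 cancel(order #1): fills=none; bids=[#5:10@105] asks=[-]
After op 8 [order #6] limit_buy(price=105, qty=9): fills=none; bids=[#5:10@105 #6:9@105] asks=[-]
After op 9 [order #7] market_buy(qty=5): fills=none; bids=[#5:10@105 #6:9@105] asks=[-]
After op 10 cancel(order #5): fills=none; bids=[#6:9@105] asks=[-]

Answer: 1@101,3@101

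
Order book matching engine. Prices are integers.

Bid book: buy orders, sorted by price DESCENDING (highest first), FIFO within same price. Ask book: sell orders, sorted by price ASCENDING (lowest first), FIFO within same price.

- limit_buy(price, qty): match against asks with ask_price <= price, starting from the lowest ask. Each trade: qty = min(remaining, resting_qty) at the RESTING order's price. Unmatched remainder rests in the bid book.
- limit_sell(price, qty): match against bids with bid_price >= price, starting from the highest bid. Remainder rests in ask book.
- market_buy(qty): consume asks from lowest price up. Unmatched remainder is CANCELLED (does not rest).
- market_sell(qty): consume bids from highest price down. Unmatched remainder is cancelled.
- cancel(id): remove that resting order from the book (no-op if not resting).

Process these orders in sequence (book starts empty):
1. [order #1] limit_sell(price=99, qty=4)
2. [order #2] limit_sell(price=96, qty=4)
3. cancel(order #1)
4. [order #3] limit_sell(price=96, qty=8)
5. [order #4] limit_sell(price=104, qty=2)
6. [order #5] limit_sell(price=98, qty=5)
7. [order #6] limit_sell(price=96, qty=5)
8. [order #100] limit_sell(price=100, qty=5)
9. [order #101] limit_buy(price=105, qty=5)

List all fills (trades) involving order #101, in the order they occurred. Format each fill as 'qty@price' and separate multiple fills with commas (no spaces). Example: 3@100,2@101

After op 1 [order #1] limit_sell(price=99, qty=4): fills=none; bids=[-] asks=[#1:4@99]
After op 2 [order #2] limit_sell(price=96, qty=4): fills=none; bids=[-] asks=[#2:4@96 #1:4@99]
After op 3 cancel(order #1): fills=none; bids=[-] asks=[#2:4@96]
After op 4 [order #3] limit_sell(price=96, qty=8): fills=none; bids=[-] asks=[#2:4@96 #3:8@96]
After op 5 [order #4] limit_sell(price=104, qty=2): fills=none; bids=[-] asks=[#2:4@96 #3:8@96 #4:2@104]
After op 6 [order #5] limit_sell(price=98, qty=5): fills=none; bids=[-] asks=[#2:4@96 #3:8@96 #5:5@98 #4:2@104]
After op 7 [order #6] limit_sell(price=96, qty=5): fills=none; bids=[-] asks=[#2:4@96 #3:8@96 #6:5@96 #5:5@98 #4:2@104]
After op 8 [order #100] limit_sell(price=100, qty=5): fills=none; bids=[-] asks=[#2:4@96 #3:8@96 #6:5@96 #5:5@98 #100:5@100 #4:2@104]
After op 9 [order #101] limit_buy(price=105, qty=5): fills=#101x#2:4@96 #101x#3:1@96; bids=[-] asks=[#3:7@96 #6:5@96 #5:5@98 #100:5@100 #4:2@104]

Answer: 4@96,1@96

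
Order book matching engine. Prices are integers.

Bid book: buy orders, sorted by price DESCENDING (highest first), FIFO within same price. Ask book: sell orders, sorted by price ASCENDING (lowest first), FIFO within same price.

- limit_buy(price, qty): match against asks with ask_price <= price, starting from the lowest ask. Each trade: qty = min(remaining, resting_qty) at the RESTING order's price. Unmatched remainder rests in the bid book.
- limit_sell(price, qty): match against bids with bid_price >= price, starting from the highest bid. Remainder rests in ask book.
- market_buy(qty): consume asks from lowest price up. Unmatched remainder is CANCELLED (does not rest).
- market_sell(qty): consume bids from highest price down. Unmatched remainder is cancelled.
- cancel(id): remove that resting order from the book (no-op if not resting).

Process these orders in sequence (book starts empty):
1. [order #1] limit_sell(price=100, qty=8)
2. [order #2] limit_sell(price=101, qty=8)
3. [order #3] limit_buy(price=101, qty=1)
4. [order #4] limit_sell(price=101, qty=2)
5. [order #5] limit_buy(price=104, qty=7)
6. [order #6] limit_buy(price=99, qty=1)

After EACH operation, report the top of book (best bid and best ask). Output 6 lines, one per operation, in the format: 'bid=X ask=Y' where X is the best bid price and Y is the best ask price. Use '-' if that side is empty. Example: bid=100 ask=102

Answer: bid=- ask=100
bid=- ask=100
bid=- ask=100
bid=- ask=100
bid=- ask=101
bid=99 ask=101

Derivation:
After op 1 [order #1] limit_sell(price=100, qty=8): fills=none; bids=[-] asks=[#1:8@100]
After op 2 [order #2] limit_sell(price=101, qty=8): fills=none; bids=[-] asks=[#1:8@100 #2:8@101]
After op 3 [order #3] limit_buy(price=101, qty=1): fills=#3x#1:1@100; bids=[-] asks=[#1:7@100 #2:8@101]
After op 4 [order #4] limit_sell(price=101, qty=2): fills=none; bids=[-] asks=[#1:7@100 #2:8@101 #4:2@101]
After op 5 [order #5] limit_buy(price=104, qty=7): fills=#5x#1:7@100; bids=[-] asks=[#2:8@101 #4:2@101]
After op 6 [order #6] limit_buy(price=99, qty=1): fills=none; bids=[#6:1@99] asks=[#2:8@101 #4:2@101]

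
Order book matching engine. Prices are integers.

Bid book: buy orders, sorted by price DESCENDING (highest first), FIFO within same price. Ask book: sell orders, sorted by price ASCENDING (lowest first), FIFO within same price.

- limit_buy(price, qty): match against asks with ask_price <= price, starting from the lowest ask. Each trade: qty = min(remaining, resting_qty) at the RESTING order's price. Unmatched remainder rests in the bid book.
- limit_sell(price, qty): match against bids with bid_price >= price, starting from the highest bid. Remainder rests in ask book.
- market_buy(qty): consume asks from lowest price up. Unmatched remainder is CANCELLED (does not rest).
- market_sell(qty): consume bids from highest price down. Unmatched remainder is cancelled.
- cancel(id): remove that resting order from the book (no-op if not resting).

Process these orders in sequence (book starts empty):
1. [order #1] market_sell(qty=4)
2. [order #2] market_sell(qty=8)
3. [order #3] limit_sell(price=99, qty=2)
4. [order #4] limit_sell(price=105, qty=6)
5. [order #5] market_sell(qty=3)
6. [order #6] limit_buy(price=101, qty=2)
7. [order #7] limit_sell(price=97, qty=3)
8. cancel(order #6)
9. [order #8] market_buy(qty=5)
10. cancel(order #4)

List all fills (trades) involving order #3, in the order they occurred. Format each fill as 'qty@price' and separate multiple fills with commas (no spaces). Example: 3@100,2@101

Answer: 2@99

Derivation:
After op 1 [order #1] market_sell(qty=4): fills=none; bids=[-] asks=[-]
After op 2 [order #2] market_sell(qty=8): fills=none; bids=[-] asks=[-]
After op 3 [order #3] limit_sell(price=99, qty=2): fills=none; bids=[-] asks=[#3:2@99]
After op 4 [order #4] limit_sell(price=105, qty=6): fills=none; bids=[-] asks=[#3:2@99 #4:6@105]
After op 5 [order #5] market_sell(qty=3): fills=none; bids=[-] asks=[#3:2@99 #4:6@105]
After op 6 [order #6] limit_buy(price=101, qty=2): fills=#6x#3:2@99; bids=[-] asks=[#4:6@105]
After op 7 [order #7] limit_sell(price=97, qty=3): fills=none; bids=[-] asks=[#7:3@97 #4:6@105]
After op 8 cancel(order #6): fills=none; bids=[-] asks=[#7:3@97 #4:6@105]
After op 9 [order #8] market_buy(qty=5): fills=#8x#7:3@97 #8x#4:2@105; bids=[-] asks=[#4:4@105]
After op 10 cancel(order #4): fills=none; bids=[-] asks=[-]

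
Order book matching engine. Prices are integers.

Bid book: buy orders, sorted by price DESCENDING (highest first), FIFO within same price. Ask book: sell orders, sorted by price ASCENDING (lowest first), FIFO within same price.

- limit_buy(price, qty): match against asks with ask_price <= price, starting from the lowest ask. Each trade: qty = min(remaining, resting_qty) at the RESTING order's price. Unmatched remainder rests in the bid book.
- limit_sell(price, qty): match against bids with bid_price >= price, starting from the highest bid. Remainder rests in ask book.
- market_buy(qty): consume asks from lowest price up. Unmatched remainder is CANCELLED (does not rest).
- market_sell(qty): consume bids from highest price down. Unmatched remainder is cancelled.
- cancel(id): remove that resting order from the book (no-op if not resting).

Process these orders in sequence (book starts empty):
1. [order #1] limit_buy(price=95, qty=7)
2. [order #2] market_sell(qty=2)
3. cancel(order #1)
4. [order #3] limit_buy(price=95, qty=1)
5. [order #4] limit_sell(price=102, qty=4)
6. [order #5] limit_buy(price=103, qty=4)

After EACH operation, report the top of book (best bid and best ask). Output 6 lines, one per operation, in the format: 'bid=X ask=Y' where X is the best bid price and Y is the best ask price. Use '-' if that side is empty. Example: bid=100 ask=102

Answer: bid=95 ask=-
bid=95 ask=-
bid=- ask=-
bid=95 ask=-
bid=95 ask=102
bid=95 ask=-

Derivation:
After op 1 [order #1] limit_buy(price=95, qty=7): fills=none; bids=[#1:7@95] asks=[-]
After op 2 [order #2] market_sell(qty=2): fills=#1x#2:2@95; bids=[#1:5@95] asks=[-]
After op 3 cancel(order #1): fills=none; bids=[-] asks=[-]
After op 4 [order #3] limit_buy(price=95, qty=1): fills=none; bids=[#3:1@95] asks=[-]
After op 5 [order #4] limit_sell(price=102, qty=4): fills=none; bids=[#3:1@95] asks=[#4:4@102]
After op 6 [order #5] limit_buy(price=103, qty=4): fills=#5x#4:4@102; bids=[#3:1@95] asks=[-]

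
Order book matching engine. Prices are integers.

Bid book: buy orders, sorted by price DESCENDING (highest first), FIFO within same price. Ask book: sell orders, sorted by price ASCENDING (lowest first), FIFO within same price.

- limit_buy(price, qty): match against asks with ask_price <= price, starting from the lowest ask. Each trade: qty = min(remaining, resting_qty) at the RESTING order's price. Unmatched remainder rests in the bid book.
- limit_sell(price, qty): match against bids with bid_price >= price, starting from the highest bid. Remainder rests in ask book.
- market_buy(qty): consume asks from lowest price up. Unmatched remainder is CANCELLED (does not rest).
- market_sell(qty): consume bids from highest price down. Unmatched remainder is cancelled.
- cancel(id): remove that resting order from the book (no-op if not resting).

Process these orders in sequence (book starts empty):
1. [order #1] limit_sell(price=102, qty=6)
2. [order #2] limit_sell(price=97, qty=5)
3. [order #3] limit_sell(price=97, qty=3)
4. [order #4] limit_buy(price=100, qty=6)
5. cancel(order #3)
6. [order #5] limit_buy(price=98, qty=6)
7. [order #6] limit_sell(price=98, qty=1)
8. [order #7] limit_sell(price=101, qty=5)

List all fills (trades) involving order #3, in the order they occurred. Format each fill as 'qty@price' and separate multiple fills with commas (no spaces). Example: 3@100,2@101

Answer: 1@97

Derivation:
After op 1 [order #1] limit_sell(price=102, qty=6): fills=none; bids=[-] asks=[#1:6@102]
After op 2 [order #2] limit_sell(price=97, qty=5): fills=none; bids=[-] asks=[#2:5@97 #1:6@102]
After op 3 [order #3] limit_sell(price=97, qty=3): fills=none; bids=[-] asks=[#2:5@97 #3:3@97 #1:6@102]
After op 4 [order #4] limit_buy(price=100, qty=6): fills=#4x#2:5@97 #4x#3:1@97; bids=[-] asks=[#3:2@97 #1:6@102]
After op 5 cancel(order #3): fills=none; bids=[-] asks=[#1:6@102]
After op 6 [order #5] limit_buy(price=98, qty=6): fills=none; bids=[#5:6@98] asks=[#1:6@102]
After op 7 [order #6] limit_sell(price=98, qty=1): fills=#5x#6:1@98; bids=[#5:5@98] asks=[#1:6@102]
After op 8 [order #7] limit_sell(price=101, qty=5): fills=none; bids=[#5:5@98] asks=[#7:5@101 #1:6@102]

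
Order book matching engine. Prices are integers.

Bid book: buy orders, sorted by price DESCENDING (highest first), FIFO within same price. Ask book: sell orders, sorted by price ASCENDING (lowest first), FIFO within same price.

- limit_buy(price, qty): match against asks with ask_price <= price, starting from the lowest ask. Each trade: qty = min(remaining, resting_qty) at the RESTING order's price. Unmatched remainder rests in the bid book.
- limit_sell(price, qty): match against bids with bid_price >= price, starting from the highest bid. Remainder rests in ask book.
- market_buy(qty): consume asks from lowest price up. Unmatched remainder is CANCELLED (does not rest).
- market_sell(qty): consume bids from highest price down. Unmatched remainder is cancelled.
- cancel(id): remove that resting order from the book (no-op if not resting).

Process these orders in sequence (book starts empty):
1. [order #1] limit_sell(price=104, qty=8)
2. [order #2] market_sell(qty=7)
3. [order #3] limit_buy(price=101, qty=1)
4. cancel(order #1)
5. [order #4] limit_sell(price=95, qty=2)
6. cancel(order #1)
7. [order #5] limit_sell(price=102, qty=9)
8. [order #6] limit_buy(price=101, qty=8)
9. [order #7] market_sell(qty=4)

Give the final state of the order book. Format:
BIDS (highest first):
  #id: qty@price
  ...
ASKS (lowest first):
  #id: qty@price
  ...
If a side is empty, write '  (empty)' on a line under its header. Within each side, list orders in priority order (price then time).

After op 1 [order #1] limit_sell(price=104, qty=8): fills=none; bids=[-] asks=[#1:8@104]
After op 2 [order #2] market_sell(qty=7): fills=none; bids=[-] asks=[#1:8@104]
After op 3 [order #3] limit_buy(price=101, qty=1): fills=none; bids=[#3:1@101] asks=[#1:8@104]
After op 4 cancel(order #1): fills=none; bids=[#3:1@101] asks=[-]
After op 5 [order #4] limit_sell(price=95, qty=2): fills=#3x#4:1@101; bids=[-] asks=[#4:1@95]
After op 6 cancel(order #1): fills=none; bids=[-] asks=[#4:1@95]
After op 7 [order #5] limit_sell(price=102, qty=9): fills=none; bids=[-] asks=[#4:1@95 #5:9@102]
After op 8 [order #6] limit_buy(price=101, qty=8): fills=#6x#4:1@95; bids=[#6:7@101] asks=[#5:9@102]
After op 9 [order #7] market_sell(qty=4): fills=#6x#7:4@101; bids=[#6:3@101] asks=[#5:9@102]

Answer: BIDS (highest first):
  #6: 3@101
ASKS (lowest first):
  #5: 9@102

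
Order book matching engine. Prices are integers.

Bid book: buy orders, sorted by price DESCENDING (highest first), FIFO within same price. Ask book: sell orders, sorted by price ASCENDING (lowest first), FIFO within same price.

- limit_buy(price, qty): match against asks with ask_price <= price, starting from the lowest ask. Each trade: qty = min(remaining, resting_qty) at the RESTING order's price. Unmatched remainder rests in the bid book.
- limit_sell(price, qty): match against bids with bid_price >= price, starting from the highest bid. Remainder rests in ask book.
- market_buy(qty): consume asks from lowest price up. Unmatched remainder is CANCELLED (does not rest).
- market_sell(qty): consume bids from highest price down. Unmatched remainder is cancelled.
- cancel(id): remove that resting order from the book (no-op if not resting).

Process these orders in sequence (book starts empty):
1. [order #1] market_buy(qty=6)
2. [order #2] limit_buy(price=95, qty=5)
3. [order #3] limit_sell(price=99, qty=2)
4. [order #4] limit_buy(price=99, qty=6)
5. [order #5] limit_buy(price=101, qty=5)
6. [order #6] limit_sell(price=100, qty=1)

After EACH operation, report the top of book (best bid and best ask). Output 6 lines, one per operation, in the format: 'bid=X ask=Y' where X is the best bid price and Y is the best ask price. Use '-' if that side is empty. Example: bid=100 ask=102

After op 1 [order #1] market_buy(qty=6): fills=none; bids=[-] asks=[-]
After op 2 [order #2] limit_buy(price=95, qty=5): fills=none; bids=[#2:5@95] asks=[-]
After op 3 [order #3] limit_sell(price=99, qty=2): fills=none; bids=[#2:5@95] asks=[#3:2@99]
After op 4 [order #4] limit_buy(price=99, qty=6): fills=#4x#3:2@99; bids=[#4:4@99 #2:5@95] asks=[-]
After op 5 [order #5] limit_buy(price=101, qty=5): fills=none; bids=[#5:5@101 #4:4@99 #2:5@95] asks=[-]
After op 6 [order #6] limit_sell(price=100, qty=1): fills=#5x#6:1@101; bids=[#5:4@101 #4:4@99 #2:5@95] asks=[-]

Answer: bid=- ask=-
bid=95 ask=-
bid=95 ask=99
bid=99 ask=-
bid=101 ask=-
bid=101 ask=-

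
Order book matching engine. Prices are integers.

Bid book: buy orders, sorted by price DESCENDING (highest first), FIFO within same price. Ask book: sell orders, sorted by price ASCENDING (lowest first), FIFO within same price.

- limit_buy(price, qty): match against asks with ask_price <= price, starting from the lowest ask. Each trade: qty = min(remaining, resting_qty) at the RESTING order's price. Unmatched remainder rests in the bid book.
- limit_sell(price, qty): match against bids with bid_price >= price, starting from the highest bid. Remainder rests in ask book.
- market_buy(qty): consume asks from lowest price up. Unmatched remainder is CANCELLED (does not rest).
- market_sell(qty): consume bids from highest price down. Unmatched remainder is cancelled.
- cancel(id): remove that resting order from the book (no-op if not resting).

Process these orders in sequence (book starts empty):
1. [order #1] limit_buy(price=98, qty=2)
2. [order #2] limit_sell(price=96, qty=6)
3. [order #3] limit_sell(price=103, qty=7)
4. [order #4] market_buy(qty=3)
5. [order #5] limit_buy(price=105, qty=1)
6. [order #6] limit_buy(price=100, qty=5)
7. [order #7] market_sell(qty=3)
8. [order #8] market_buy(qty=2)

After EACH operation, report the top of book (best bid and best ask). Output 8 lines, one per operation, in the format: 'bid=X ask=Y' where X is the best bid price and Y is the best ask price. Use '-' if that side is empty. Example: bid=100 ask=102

Answer: bid=98 ask=-
bid=- ask=96
bid=- ask=96
bid=- ask=96
bid=- ask=103
bid=100 ask=103
bid=100 ask=103
bid=100 ask=103

Derivation:
After op 1 [order #1] limit_buy(price=98, qty=2): fills=none; bids=[#1:2@98] asks=[-]
After op 2 [order #2] limit_sell(price=96, qty=6): fills=#1x#2:2@98; bids=[-] asks=[#2:4@96]
After op 3 [order #3] limit_sell(price=103, qty=7): fills=none; bids=[-] asks=[#2:4@96 #3:7@103]
After op 4 [order #4] market_buy(qty=3): fills=#4x#2:3@96; bids=[-] asks=[#2:1@96 #3:7@103]
After op 5 [order #5] limit_buy(price=105, qty=1): fills=#5x#2:1@96; bids=[-] asks=[#3:7@103]
After op 6 [order #6] limit_buy(price=100, qty=5): fills=none; bids=[#6:5@100] asks=[#3:7@103]
After op 7 [order #7] market_sell(qty=3): fills=#6x#7:3@100; bids=[#6:2@100] asks=[#3:7@103]
After op 8 [order #8] market_buy(qty=2): fills=#8x#3:2@103; bids=[#6:2@100] asks=[#3:5@103]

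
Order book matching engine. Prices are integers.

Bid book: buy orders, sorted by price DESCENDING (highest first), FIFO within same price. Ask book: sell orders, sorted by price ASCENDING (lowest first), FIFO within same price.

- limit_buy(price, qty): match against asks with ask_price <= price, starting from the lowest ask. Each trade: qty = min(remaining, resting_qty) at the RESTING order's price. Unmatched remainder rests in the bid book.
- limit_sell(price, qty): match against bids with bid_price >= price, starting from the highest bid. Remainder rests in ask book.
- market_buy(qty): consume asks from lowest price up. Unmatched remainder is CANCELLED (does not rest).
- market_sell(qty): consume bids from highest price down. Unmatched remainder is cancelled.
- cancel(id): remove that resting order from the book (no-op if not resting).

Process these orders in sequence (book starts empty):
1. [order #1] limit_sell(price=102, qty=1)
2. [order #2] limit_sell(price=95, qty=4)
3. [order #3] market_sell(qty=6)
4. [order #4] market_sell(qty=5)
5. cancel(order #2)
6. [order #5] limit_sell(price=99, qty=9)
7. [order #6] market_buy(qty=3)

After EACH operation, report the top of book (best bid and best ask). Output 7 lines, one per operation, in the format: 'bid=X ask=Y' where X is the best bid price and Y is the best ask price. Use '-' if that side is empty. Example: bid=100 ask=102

Answer: bid=- ask=102
bid=- ask=95
bid=- ask=95
bid=- ask=95
bid=- ask=102
bid=- ask=99
bid=- ask=99

Derivation:
After op 1 [order #1] limit_sell(price=102, qty=1): fills=none; bids=[-] asks=[#1:1@102]
After op 2 [order #2] limit_sell(price=95, qty=4): fills=none; bids=[-] asks=[#2:4@95 #1:1@102]
After op 3 [order #3] market_sell(qty=6): fills=none; bids=[-] asks=[#2:4@95 #1:1@102]
After op 4 [order #4] market_sell(qty=5): fills=none; bids=[-] asks=[#2:4@95 #1:1@102]
After op 5 cancel(order #2): fills=none; bids=[-] asks=[#1:1@102]
After op 6 [order #5] limit_sell(price=99, qty=9): fills=none; bids=[-] asks=[#5:9@99 #1:1@102]
After op 7 [order #6] market_buy(qty=3): fills=#6x#5:3@99; bids=[-] asks=[#5:6@99 #1:1@102]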